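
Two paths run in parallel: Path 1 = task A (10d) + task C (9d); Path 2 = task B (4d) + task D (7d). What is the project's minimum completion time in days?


Path 1 = 10 + 9 = 19 days
Path 2 = 4 + 7 = 11 days
Duration = max(19, 11) = 19 days

19 days


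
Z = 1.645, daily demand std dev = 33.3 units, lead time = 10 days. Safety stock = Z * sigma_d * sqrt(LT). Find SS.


Formula: SS = z * sigma_d * sqrt(LT)
sqrt(LT) = sqrt(10) = 3.1623
SS = 1.645 * 33.3 * 3.1623
SS = 173.2 units

173.2 units


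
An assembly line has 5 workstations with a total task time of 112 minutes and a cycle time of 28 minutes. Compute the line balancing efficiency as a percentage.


Formula: Efficiency = Sum of Task Times / (N_stations * CT) * 100
Total station capacity = 5 stations * 28 min = 140 min
Efficiency = 112 / 140 * 100 = 80.0%

80.0%


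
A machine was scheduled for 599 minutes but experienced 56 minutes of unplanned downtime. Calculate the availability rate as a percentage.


Formula: Availability = (Planned Time - Downtime) / Planned Time * 100
Uptime = 599 - 56 = 543 min
Availability = 543 / 599 * 100 = 90.7%

90.7%


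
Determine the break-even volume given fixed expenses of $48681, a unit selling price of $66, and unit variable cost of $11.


Formula: BEQ = Fixed Costs / (Price - Variable Cost)
Contribution margin = $66 - $11 = $55/unit
BEQ = ceil($48681 / $55/unit) = ceil(885.11) = 886 units

886 units


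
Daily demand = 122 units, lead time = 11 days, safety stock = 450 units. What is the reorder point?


Formula: ROP = (Daily Demand * Lead Time) + Safety Stock
Demand during lead time = 122 * 11 = 1342 units
ROP = 1342 + 450 = 1792 units

1792 units


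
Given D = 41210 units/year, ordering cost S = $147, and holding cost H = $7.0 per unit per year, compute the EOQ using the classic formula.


Formula: EOQ = sqrt(2 * D * S / H)
Numerator: 2 * 41210 * 147 = 12115740
2DS/H = 12115740 / 7.0 = 1730820.0
EOQ = sqrt(1730820.0) = 1315.6 units

1315.6 units


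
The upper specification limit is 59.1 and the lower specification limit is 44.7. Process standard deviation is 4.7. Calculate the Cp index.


Cp = (59.1 - 44.7) / (6 * 4.7)

0.51


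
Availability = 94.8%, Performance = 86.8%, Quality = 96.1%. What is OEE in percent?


Formula: OEE = Availability * Performance * Quality / 10000
A * P = 94.8% * 86.8% / 100 = 82.29%
OEE = 82.29% * 96.1% / 100 = 79.1%

79.1%


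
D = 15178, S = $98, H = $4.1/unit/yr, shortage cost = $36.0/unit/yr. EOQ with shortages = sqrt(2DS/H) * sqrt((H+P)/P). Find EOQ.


Formula: EOQ* = sqrt(2DS/H) * sqrt((H+P)/P)
Base EOQ = sqrt(2*15178*98/4.1) = 851.81 units
Correction = sqrt((4.1+36.0)/36.0) = 1.05541
EOQ* = 851.81 * 1.05541 = 899.0 units

899.0 units


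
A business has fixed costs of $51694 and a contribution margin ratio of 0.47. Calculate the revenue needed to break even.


Formula: BER = Fixed Costs / Contribution Margin Ratio
BER = $51694 / 0.47
BER = $109987.23 (to the nearest cent)

$109987.23


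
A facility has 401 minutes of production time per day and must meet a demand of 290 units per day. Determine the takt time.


Formula: Takt Time = Available Production Time / Customer Demand
Takt = 401 min/day / 290 units/day
Takt = 1.38 min/unit

1.38 min/unit


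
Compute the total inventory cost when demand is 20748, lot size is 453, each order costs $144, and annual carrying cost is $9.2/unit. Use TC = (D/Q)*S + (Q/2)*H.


TC = 20748/453 * 144 + 453/2 * 9.2

$8679.19


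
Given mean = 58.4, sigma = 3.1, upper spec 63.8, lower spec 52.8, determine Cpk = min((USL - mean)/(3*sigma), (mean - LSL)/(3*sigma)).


Cpu = (63.8 - 58.4) / (3 * 3.1) = 0.58
Cpl = (58.4 - 52.8) / (3 * 3.1) = 0.6
Cpk = min(0.58, 0.6) = 0.58

0.58


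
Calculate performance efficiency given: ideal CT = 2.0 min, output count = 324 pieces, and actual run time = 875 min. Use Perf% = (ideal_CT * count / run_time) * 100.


Formula: Performance = (Ideal CT * Total Count) / Run Time * 100
Ideal output time = 2.0 * 324 = 648.0 min
Performance = 648.0 / 875 * 100 = 74.1%

74.1%


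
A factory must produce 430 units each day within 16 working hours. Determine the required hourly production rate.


Formula: Production Rate = Daily Demand / Available Hours
Rate = 430 units/day / 16 hours/day
Rate = 26.9 units/hour

26.9 units/hour


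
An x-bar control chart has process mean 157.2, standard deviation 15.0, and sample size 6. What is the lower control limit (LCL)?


LCL = 157.2 - 3 * 15.0 / sqrt(6)

138.83


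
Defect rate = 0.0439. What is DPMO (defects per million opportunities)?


DPMO = defect_rate * 1000000 = 0.0439 * 1000000

43900


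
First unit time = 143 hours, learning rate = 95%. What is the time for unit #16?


Formula: T_n = T_1 * (learning_rate)^(log2(n)) where learning_rate = rate/100
Doublings = log2(16) = 4
T_n = 143 * 0.95^4
T_n = 143 * 0.8145 = 116.5 hours

116.5 hours


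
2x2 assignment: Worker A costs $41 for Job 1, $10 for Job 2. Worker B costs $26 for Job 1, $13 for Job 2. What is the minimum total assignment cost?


Option 1: A->1 + B->2 = $41 + $13 = $54
Option 2: A->2 + B->1 = $10 + $26 = $36
Min cost = min($54, $36) = $36

$36


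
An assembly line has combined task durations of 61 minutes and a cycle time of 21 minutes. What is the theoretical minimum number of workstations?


Formula: N_min = ceil(Sum of Task Times / Cycle Time)
N_min = ceil(61 min / 21 min) = ceil(2.9048)
N_min = 3 stations

3


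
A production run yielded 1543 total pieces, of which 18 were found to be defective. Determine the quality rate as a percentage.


Formula: Quality Rate = Good Pieces / Total Pieces * 100
Good pieces = 1543 - 18 = 1525
QR = 1525 / 1543 * 100 = 98.8%

98.8%


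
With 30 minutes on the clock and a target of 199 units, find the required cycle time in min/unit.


Formula: CT = Available Time / Number of Units
CT = 30 min / 199 units
CT = 0.15 min/unit

0.15 min/unit


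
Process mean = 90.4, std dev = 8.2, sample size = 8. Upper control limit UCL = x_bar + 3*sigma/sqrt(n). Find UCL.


UCL = 90.4 + 3 * 8.2 / sqrt(8)

99.1


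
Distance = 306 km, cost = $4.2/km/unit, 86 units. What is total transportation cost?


TC = dist * cost * units = 306 * 4.2 * 86 = $110527.20

$110527.20


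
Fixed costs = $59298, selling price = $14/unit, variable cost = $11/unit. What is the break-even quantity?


Formula: BEQ = Fixed Costs / (Price - Variable Cost)
Contribution margin = $14 - $11 = $3/unit
BEQ = ceil($59298 / $3/unit) = ceil(19766.0) = 19766 units

19766 units


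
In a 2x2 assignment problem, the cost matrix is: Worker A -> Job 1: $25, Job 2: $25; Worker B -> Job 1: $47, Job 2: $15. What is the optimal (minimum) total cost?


Option 1: A->1 + B->2 = $25 + $15 = $40
Option 2: A->2 + B->1 = $25 + $47 = $72
Min cost = min($40, $72) = $40

$40


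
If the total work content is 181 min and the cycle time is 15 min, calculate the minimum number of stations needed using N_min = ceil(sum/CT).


Formula: N_min = ceil(Sum of Task Times / Cycle Time)
N_min = ceil(181 min / 15 min) = ceil(12.0667)
N_min = 13 stations

13


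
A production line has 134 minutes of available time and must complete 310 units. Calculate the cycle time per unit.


Formula: CT = Available Time / Number of Units
CT = 134 min / 310 units
CT = 0.43 min/unit

0.43 min/unit


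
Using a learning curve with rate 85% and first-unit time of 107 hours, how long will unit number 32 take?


Formula: T_n = T_1 * (learning_rate)^(log2(n)) where learning_rate = rate/100
Doublings = log2(32) = 5
T_n = 107 * 0.85^5
T_n = 107 * 0.4437 = 47.5 hours

47.5 hours


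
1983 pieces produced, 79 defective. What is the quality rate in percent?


Formula: Quality Rate = Good Pieces / Total Pieces * 100
Good pieces = 1983 - 79 = 1904
QR = 1904 / 1983 * 100 = 96.0%

96.0%


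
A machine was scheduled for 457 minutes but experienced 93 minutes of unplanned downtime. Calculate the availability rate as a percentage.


Formula: Availability = (Planned Time - Downtime) / Planned Time * 100
Uptime = 457 - 93 = 364 min
Availability = 364 / 457 * 100 = 79.6%

79.6%


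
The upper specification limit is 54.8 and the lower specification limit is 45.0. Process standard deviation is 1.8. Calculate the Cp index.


Cp = (54.8 - 45.0) / (6 * 1.8)

0.91


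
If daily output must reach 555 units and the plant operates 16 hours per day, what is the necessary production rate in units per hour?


Formula: Production Rate = Daily Demand / Available Hours
Rate = 555 units/day / 16 hours/day
Rate = 34.7 units/hour

34.7 units/hour


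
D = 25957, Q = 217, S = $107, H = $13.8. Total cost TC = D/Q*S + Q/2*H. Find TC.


TC = 25957/217 * 107 + 217/2 * 13.8

$14296.37


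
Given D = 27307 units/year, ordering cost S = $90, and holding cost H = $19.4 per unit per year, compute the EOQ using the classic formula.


Formula: EOQ = sqrt(2 * D * S / H)
Numerator: 2 * 27307 * 90 = 4915260
2DS/H = 4915260 / 19.4 = 253363.9
EOQ = sqrt(253363.9) = 503.4 units

503.4 units


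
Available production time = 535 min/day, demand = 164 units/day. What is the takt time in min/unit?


Formula: Takt Time = Available Production Time / Customer Demand
Takt = 535 min/day / 164 units/day
Takt = 3.26 min/unit

3.26 min/unit


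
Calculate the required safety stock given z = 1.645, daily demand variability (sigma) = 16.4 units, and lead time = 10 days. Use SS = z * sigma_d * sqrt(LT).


Formula: SS = z * sigma_d * sqrt(LT)
sqrt(LT) = sqrt(10) = 3.1623
SS = 1.645 * 16.4 * 3.1623
SS = 85.3 units

85.3 units


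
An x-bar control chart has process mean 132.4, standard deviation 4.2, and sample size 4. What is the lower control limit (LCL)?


LCL = 132.4 - 3 * 4.2 / sqrt(4)

126.1


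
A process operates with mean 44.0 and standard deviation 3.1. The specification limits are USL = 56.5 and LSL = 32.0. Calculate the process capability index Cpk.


Cpu = (56.5 - 44.0) / (3 * 3.1) = 1.34
Cpl = (44.0 - 32.0) / (3 * 3.1) = 1.29
Cpk = min(1.34, 1.29) = 1.29

1.29


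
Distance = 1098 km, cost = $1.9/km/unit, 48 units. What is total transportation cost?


TC = dist * cost * units = 1098 * 1.9 * 48 = $100137.60

$100137.60


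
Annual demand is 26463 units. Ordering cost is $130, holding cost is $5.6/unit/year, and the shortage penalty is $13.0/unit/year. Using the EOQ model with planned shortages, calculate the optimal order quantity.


Formula: EOQ* = sqrt(2DS/H) * sqrt((H+P)/P)
Base EOQ = sqrt(2*26463*130/5.6) = 1108.44 units
Correction = sqrt((5.6+13.0)/13.0) = 1.19615
EOQ* = 1108.44 * 1.19615 = 1325.9 units

1325.9 units


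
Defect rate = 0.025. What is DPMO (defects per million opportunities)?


DPMO = defect_rate * 1000000 = 0.025 * 1000000

25000


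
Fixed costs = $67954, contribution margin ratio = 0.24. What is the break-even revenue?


Formula: BER = Fixed Costs / Contribution Margin Ratio
BER = $67954 / 0.24
BER = $283141.67 (to the nearest cent)

$283141.67


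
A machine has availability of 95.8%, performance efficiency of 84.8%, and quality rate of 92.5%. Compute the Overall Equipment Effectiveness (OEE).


Formula: OEE = Availability * Performance * Quality / 10000
A * P = 95.8% * 84.8% / 100 = 81.24%
OEE = 81.24% * 92.5% / 100 = 75.1%

75.1%


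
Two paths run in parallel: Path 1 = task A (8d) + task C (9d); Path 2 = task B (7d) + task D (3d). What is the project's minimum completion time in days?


Path 1 = 8 + 9 = 17 days
Path 2 = 7 + 3 = 10 days
Duration = max(17, 10) = 17 days

17 days


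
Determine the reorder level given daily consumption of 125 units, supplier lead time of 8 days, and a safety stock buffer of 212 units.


Formula: ROP = (Daily Demand * Lead Time) + Safety Stock
Demand during lead time = 125 * 8 = 1000 units
ROP = 1000 + 212 = 1212 units

1212 units


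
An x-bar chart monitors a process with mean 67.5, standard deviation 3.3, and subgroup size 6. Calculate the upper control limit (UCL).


UCL = 67.5 + 3 * 3.3 / sqrt(6)

71.54


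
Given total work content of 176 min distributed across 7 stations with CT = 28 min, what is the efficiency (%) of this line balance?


Formula: Efficiency = Sum of Task Times / (N_stations * CT) * 100
Total station capacity = 7 stations * 28 min = 196 min
Efficiency = 176 / 196 * 100 = 89.8%

89.8%


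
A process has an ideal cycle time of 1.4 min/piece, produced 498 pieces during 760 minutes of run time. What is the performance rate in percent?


Formula: Performance = (Ideal CT * Total Count) / Run Time * 100
Ideal output time = 1.4 * 498 = 697.2 min
Performance = 697.2 / 760 * 100 = 91.7%

91.7%


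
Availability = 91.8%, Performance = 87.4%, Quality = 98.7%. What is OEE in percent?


Formula: OEE = Availability * Performance * Quality / 10000
A * P = 91.8% * 87.4% / 100 = 80.23%
OEE = 80.23% * 98.7% / 100 = 79.2%

79.2%


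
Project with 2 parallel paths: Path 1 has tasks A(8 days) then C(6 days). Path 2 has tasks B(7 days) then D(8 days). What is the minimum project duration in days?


Path 1 = 8 + 6 = 14 days
Path 2 = 7 + 8 = 15 days
Duration = max(14, 15) = 15 days

15 days


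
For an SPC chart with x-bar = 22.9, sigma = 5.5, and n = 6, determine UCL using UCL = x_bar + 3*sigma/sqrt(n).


UCL = 22.9 + 3 * 5.5 / sqrt(6)

29.64


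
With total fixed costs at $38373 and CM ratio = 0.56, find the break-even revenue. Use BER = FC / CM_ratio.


Formula: BER = Fixed Costs / Contribution Margin Ratio
BER = $38373 / 0.56
BER = $68523.21 (to the nearest cent)

$68523.21


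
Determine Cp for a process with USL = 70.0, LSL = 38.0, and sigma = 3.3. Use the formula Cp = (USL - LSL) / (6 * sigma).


Cp = (70.0 - 38.0) / (6 * 3.3)

1.62


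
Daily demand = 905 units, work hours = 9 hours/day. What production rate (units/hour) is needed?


Formula: Production Rate = Daily Demand / Available Hours
Rate = 905 units/day / 9 hours/day
Rate = 100.6 units/hour

100.6 units/hour


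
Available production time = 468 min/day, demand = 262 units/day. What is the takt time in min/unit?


Formula: Takt Time = Available Production Time / Customer Demand
Takt = 468 min/day / 262 units/day
Takt = 1.79 min/unit

1.79 min/unit


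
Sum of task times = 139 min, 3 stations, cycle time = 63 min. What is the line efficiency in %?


Formula: Efficiency = Sum of Task Times / (N_stations * CT) * 100
Total station capacity = 3 stations * 63 min = 189 min
Efficiency = 139 / 189 * 100 = 73.5%

73.5%


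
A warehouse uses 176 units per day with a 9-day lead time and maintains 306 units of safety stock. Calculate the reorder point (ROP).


Formula: ROP = (Daily Demand * Lead Time) + Safety Stock
Demand during lead time = 176 * 9 = 1584 units
ROP = 1584 + 306 = 1890 units

1890 units


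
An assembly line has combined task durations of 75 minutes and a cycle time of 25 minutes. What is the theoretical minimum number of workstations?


Formula: N_min = ceil(Sum of Task Times / Cycle Time)
N_min = ceil(75 min / 25 min) = ceil(3.0)
N_min = 3 stations

3


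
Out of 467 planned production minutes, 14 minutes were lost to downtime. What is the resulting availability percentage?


Formula: Availability = (Planned Time - Downtime) / Planned Time * 100
Uptime = 467 - 14 = 453 min
Availability = 453 / 467 * 100 = 97.0%

97.0%


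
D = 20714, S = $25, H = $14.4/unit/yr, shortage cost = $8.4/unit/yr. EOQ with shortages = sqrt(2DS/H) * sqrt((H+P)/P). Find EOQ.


Formula: EOQ* = sqrt(2DS/H) * sqrt((H+P)/P)
Base EOQ = sqrt(2*20714*25/14.4) = 268.19 units
Correction = sqrt((14.4+8.4)/8.4) = 1.64751
EOQ* = 268.19 * 1.64751 = 441.8 units

441.8 units


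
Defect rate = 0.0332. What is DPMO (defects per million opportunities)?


DPMO = defect_rate * 1000000 = 0.0332 * 1000000

33200


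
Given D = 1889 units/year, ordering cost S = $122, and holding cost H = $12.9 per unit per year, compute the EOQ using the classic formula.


Formula: EOQ = sqrt(2 * D * S / H)
Numerator: 2 * 1889 * 122 = 460916
2DS/H = 460916 / 12.9 = 35729.9
EOQ = sqrt(35729.9) = 189.0 units

189.0 units


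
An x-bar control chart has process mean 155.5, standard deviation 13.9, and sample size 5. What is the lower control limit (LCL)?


LCL = 155.5 - 3 * 13.9 / sqrt(5)

136.85


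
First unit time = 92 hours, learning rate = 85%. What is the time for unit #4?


Formula: T_n = T_1 * (learning_rate)^(log2(n)) where learning_rate = rate/100
Doublings = log2(4) = 2
T_n = 92 * 0.85^2
T_n = 92 * 0.7225 = 66.5 hours

66.5 hours


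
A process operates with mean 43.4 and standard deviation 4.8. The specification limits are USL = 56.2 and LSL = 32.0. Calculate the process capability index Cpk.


Cpu = (56.2 - 43.4) / (3 * 4.8) = 0.89
Cpl = (43.4 - 32.0) / (3 * 4.8) = 0.79
Cpk = min(0.89, 0.79) = 0.79

0.79


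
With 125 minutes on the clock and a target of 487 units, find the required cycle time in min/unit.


Formula: CT = Available Time / Number of Units
CT = 125 min / 487 units
CT = 0.26 min/unit

0.26 min/unit


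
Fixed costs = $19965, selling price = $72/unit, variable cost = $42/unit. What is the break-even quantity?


Formula: BEQ = Fixed Costs / (Price - Variable Cost)
Contribution margin = $72 - $42 = $30/unit
BEQ = ceil($19965 / $30/unit) = ceil(665.5) = 666 units

666 units


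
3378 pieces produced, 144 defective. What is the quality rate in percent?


Formula: Quality Rate = Good Pieces / Total Pieces * 100
Good pieces = 3378 - 144 = 3234
QR = 3234 / 3378 * 100 = 95.7%

95.7%


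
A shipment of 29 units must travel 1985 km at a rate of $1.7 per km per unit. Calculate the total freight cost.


TC = dist * cost * units = 1985 * 1.7 * 29 = $97860.50

$97860.50


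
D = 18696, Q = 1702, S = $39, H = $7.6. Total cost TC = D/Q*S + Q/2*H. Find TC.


TC = 18696/1702 * 39 + 1702/2 * 7.6

$6896.00


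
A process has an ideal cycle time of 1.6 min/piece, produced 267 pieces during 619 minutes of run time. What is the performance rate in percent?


Formula: Performance = (Ideal CT * Total Count) / Run Time * 100
Ideal output time = 1.6 * 267 = 427.2 min
Performance = 427.2 / 619 * 100 = 69.0%

69.0%


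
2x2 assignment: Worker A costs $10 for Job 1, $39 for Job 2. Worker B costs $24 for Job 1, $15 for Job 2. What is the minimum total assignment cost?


Option 1: A->1 + B->2 = $10 + $15 = $25
Option 2: A->2 + B->1 = $39 + $24 = $63
Min cost = min($25, $63) = $25

$25


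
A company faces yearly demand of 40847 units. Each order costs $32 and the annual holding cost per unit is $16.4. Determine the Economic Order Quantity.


Formula: EOQ = sqrt(2 * D * S / H)
Numerator: 2 * 40847 * 32 = 2614208
2DS/H = 2614208 / 16.4 = 159402.9
EOQ = sqrt(159402.9) = 399.3 units

399.3 units


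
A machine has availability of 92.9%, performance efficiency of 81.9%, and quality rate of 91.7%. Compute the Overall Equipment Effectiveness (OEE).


Formula: OEE = Availability * Performance * Quality / 10000
A * P = 92.9% * 81.9% / 100 = 76.09%
OEE = 76.09% * 91.7% / 100 = 69.8%

69.8%


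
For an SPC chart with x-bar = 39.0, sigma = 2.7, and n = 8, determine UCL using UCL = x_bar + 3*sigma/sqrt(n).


UCL = 39.0 + 3 * 2.7 / sqrt(8)

41.86


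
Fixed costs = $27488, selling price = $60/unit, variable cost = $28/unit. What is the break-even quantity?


Formula: BEQ = Fixed Costs / (Price - Variable Cost)
Contribution margin = $60 - $28 = $32/unit
BEQ = ceil($27488 / $32/unit) = ceil(859.0) = 859 units

859 units


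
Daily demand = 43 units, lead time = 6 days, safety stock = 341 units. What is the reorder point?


Formula: ROP = (Daily Demand * Lead Time) + Safety Stock
Demand during lead time = 43 * 6 = 258 units
ROP = 258 + 341 = 599 units

599 units


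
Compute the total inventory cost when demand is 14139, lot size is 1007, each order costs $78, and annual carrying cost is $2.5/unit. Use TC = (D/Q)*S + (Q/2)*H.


TC = 14139/1007 * 78 + 1007/2 * 2.5

$2353.93


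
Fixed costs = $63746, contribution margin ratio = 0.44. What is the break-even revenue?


Formula: BER = Fixed Costs / Contribution Margin Ratio
BER = $63746 / 0.44
BER = $144877.27 (to the nearest cent)

$144877.27


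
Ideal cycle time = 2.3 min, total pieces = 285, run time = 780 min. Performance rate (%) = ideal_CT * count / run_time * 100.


Formula: Performance = (Ideal CT * Total Count) / Run Time * 100
Ideal output time = 2.3 * 285 = 655.5 min
Performance = 655.5 / 780 * 100 = 84.0%

84.0%


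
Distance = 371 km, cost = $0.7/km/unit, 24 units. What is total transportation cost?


TC = dist * cost * units = 371 * 0.7 * 24 = $6232.80

$6232.80


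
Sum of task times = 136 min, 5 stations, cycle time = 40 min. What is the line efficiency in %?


Formula: Efficiency = Sum of Task Times / (N_stations * CT) * 100
Total station capacity = 5 stations * 40 min = 200 min
Efficiency = 136 / 200 * 100 = 68.0%

68.0%


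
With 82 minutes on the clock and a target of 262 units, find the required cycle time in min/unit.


Formula: CT = Available Time / Number of Units
CT = 82 min / 262 units
CT = 0.31 min/unit

0.31 min/unit


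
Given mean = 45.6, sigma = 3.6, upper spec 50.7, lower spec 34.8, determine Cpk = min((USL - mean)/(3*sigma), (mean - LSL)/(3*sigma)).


Cpu = (50.7 - 45.6) / (3 * 3.6) = 0.47
Cpl = (45.6 - 34.8) / (3 * 3.6) = 1.0
Cpk = min(0.47, 1.0) = 0.47

0.47


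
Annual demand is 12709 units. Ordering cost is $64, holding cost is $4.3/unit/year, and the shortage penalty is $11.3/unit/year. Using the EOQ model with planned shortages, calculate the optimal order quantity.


Formula: EOQ* = sqrt(2DS/H) * sqrt((H+P)/P)
Base EOQ = sqrt(2*12709*64/4.3) = 615.07 units
Correction = sqrt((4.3+11.3)/11.3) = 1.17496
EOQ* = 615.07 * 1.17496 = 722.7 units

722.7 units


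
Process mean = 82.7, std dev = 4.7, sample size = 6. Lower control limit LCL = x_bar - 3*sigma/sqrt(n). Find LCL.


LCL = 82.7 - 3 * 4.7 / sqrt(6)

76.94


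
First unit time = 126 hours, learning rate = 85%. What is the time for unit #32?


Formula: T_n = T_1 * (learning_rate)^(log2(n)) where learning_rate = rate/100
Doublings = log2(32) = 5
T_n = 126 * 0.85^5
T_n = 126 * 0.4437 = 55.9 hours

55.9 hours


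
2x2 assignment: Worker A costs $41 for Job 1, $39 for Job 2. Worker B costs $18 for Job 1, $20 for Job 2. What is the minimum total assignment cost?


Option 1: A->1 + B->2 = $41 + $20 = $61
Option 2: A->2 + B->1 = $39 + $18 = $57
Min cost = min($61, $57) = $57

$57


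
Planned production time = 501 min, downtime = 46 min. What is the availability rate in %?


Formula: Availability = (Planned Time - Downtime) / Planned Time * 100
Uptime = 501 - 46 = 455 min
Availability = 455 / 501 * 100 = 90.8%

90.8%


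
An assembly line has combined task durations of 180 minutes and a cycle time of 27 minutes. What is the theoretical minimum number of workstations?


Formula: N_min = ceil(Sum of Task Times / Cycle Time)
N_min = ceil(180 min / 27 min) = ceil(6.6667)
N_min = 7 stations

7


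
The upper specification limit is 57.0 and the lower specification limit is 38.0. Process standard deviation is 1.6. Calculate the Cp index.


Cp = (57.0 - 38.0) / (6 * 1.6)

1.98


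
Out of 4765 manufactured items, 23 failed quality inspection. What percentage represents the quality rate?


Formula: Quality Rate = Good Pieces / Total Pieces * 100
Good pieces = 4765 - 23 = 4742
QR = 4742 / 4765 * 100 = 99.5%

99.5%


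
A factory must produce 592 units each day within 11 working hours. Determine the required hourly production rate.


Formula: Production Rate = Daily Demand / Available Hours
Rate = 592 units/day / 11 hours/day
Rate = 53.8 units/hour

53.8 units/hour


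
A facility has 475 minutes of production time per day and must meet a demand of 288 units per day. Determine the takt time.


Formula: Takt Time = Available Production Time / Customer Demand
Takt = 475 min/day / 288 units/day
Takt = 1.65 min/unit

1.65 min/unit


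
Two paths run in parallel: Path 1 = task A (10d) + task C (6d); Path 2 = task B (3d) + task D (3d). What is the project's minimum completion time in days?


Path 1 = 10 + 6 = 16 days
Path 2 = 3 + 3 = 6 days
Duration = max(16, 6) = 16 days

16 days


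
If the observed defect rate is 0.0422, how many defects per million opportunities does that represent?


DPMO = defect_rate * 1000000 = 0.0422 * 1000000

42200


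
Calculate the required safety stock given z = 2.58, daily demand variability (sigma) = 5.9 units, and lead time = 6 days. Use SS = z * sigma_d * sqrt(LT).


Formula: SS = z * sigma_d * sqrt(LT)
sqrt(LT) = sqrt(6) = 2.4495
SS = 2.58 * 5.9 * 2.4495
SS = 37.3 units

37.3 units


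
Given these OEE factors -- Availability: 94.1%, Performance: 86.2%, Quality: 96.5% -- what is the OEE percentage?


Formula: OEE = Availability * Performance * Quality / 10000
A * P = 94.1% * 86.2% / 100 = 81.11%
OEE = 81.11% * 96.5% / 100 = 78.3%

78.3%


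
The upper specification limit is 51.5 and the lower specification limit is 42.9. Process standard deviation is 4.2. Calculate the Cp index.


Cp = (51.5 - 42.9) / (6 * 4.2)

0.34


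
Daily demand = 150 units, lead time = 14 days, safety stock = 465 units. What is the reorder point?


Formula: ROP = (Daily Demand * Lead Time) + Safety Stock
Demand during lead time = 150 * 14 = 2100 units
ROP = 2100 + 465 = 2565 units

2565 units


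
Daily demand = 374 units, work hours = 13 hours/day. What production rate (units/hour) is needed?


Formula: Production Rate = Daily Demand / Available Hours
Rate = 374 units/day / 13 hours/day
Rate = 28.8 units/hour

28.8 units/hour


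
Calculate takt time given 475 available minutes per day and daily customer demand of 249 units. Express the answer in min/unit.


Formula: Takt Time = Available Production Time / Customer Demand
Takt = 475 min/day / 249 units/day
Takt = 1.91 min/unit

1.91 min/unit


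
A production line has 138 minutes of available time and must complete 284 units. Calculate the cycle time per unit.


Formula: CT = Available Time / Number of Units
CT = 138 min / 284 units
CT = 0.49 min/unit

0.49 min/unit


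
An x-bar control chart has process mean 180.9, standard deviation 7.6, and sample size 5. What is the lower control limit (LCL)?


LCL = 180.9 - 3 * 7.6 / sqrt(5)

170.7


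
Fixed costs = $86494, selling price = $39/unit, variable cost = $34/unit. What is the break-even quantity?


Formula: BEQ = Fixed Costs / (Price - Variable Cost)
Contribution margin = $39 - $34 = $5/unit
BEQ = ceil($86494 / $5/unit) = ceil(17298.8) = 17299 units

17299 units


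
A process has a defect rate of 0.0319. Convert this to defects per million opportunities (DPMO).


DPMO = defect_rate * 1000000 = 0.0319 * 1000000

31900


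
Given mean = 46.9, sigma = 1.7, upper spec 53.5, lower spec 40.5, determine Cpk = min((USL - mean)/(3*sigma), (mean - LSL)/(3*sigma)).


Cpu = (53.5 - 46.9) / (3 * 1.7) = 1.29
Cpl = (46.9 - 40.5) / (3 * 1.7) = 1.25
Cpk = min(1.29, 1.25) = 1.25

1.25


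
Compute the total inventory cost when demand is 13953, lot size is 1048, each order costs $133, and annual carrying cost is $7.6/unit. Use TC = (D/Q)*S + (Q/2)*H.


TC = 13953/1048 * 133 + 1048/2 * 7.6

$5753.15


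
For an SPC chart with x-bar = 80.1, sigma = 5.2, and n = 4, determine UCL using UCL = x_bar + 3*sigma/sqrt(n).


UCL = 80.1 + 3 * 5.2 / sqrt(4)

87.9


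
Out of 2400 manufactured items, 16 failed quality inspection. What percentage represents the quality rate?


Formula: Quality Rate = Good Pieces / Total Pieces * 100
Good pieces = 2400 - 16 = 2384
QR = 2384 / 2400 * 100 = 99.3%

99.3%


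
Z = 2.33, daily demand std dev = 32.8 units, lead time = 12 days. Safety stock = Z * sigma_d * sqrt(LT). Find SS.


Formula: SS = z * sigma_d * sqrt(LT)
sqrt(LT) = sqrt(12) = 3.4641
SS = 2.33 * 32.8 * 3.4641
SS = 264.7 units

264.7 units


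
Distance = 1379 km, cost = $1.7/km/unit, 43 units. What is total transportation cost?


TC = dist * cost * units = 1379 * 1.7 * 43 = $100804.90

$100804.90


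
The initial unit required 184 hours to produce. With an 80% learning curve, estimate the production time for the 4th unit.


Formula: T_n = T_1 * (learning_rate)^(log2(n)) where learning_rate = rate/100
Doublings = log2(4) = 2
T_n = 184 * 0.8^2
T_n = 184 * 0.64 = 117.8 hours

117.8 hours


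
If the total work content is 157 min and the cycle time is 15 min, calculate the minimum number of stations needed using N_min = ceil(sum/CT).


Formula: N_min = ceil(Sum of Task Times / Cycle Time)
N_min = ceil(157 min / 15 min) = ceil(10.4667)
N_min = 11 stations

11


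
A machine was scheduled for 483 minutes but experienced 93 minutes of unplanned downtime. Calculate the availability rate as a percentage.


Formula: Availability = (Planned Time - Downtime) / Planned Time * 100
Uptime = 483 - 93 = 390 min
Availability = 390 / 483 * 100 = 80.7%

80.7%


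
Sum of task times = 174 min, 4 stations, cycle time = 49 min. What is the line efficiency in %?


Formula: Efficiency = Sum of Task Times / (N_stations * CT) * 100
Total station capacity = 4 stations * 49 min = 196 min
Efficiency = 174 / 196 * 100 = 88.8%

88.8%


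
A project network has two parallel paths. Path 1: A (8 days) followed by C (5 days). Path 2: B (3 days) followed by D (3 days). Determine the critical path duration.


Path 1 = 8 + 5 = 13 days
Path 2 = 3 + 3 = 6 days
Duration = max(13, 6) = 13 days

13 days


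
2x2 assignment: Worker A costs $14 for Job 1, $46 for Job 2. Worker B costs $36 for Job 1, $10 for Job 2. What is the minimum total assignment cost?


Option 1: A->1 + B->2 = $14 + $10 = $24
Option 2: A->2 + B->1 = $46 + $36 = $82
Min cost = min($24, $82) = $24

$24


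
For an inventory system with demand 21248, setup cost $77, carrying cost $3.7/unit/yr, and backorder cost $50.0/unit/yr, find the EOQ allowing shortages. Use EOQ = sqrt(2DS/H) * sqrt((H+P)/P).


Formula: EOQ* = sqrt(2DS/H) * sqrt((H+P)/P)
Base EOQ = sqrt(2*21248*77/3.7) = 940.41 units
Correction = sqrt((3.7+50.0)/50.0) = 1.03634
EOQ* = 940.41 * 1.03634 = 974.6 units

974.6 units


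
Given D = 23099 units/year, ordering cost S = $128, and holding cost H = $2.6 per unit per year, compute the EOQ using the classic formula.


Formula: EOQ = sqrt(2 * D * S / H)
Numerator: 2 * 23099 * 128 = 5913344
2DS/H = 5913344 / 2.6 = 2274363.1
EOQ = sqrt(2274363.1) = 1508.1 units

1508.1 units


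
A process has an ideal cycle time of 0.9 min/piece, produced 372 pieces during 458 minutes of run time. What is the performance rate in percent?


Formula: Performance = (Ideal CT * Total Count) / Run Time * 100
Ideal output time = 0.9 * 372 = 334.8 min
Performance = 334.8 / 458 * 100 = 73.1%

73.1%


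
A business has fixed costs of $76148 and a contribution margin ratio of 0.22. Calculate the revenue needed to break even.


Formula: BER = Fixed Costs / Contribution Margin Ratio
BER = $76148 / 0.22
BER = $346127.27 (to the nearest cent)

$346127.27


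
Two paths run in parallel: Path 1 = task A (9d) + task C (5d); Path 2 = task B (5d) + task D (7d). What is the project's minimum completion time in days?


Path 1 = 9 + 5 = 14 days
Path 2 = 5 + 7 = 12 days
Duration = max(14, 12) = 14 days

14 days


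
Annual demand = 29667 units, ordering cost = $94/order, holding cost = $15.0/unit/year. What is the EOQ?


Formula: EOQ = sqrt(2 * D * S / H)
Numerator: 2 * 29667 * 94 = 5577396
2DS/H = 5577396 / 15.0 = 371826.4
EOQ = sqrt(371826.4) = 609.8 units

609.8 units


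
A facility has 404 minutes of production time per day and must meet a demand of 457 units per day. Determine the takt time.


Formula: Takt Time = Available Production Time / Customer Demand
Takt = 404 min/day / 457 units/day
Takt = 0.88 min/unit

0.88 min/unit


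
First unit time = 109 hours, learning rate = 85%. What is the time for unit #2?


Formula: T_n = T_1 * (learning_rate)^(log2(n)) where learning_rate = rate/100
Doublings = log2(2) = 1
T_n = 109 * 0.85^1
T_n = 109 * 0.85 = 92.7 hours

92.7 hours


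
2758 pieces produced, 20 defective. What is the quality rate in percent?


Formula: Quality Rate = Good Pieces / Total Pieces * 100
Good pieces = 2758 - 20 = 2738
QR = 2738 / 2758 * 100 = 99.3%

99.3%


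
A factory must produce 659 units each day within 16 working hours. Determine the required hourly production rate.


Formula: Production Rate = Daily Demand / Available Hours
Rate = 659 units/day / 16 hours/day
Rate = 41.2 units/hour

41.2 units/hour


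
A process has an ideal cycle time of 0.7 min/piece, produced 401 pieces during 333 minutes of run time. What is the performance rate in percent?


Formula: Performance = (Ideal CT * Total Count) / Run Time * 100
Ideal output time = 0.7 * 401 = 280.7 min
Performance = 280.7 / 333 * 100 = 84.3%

84.3%


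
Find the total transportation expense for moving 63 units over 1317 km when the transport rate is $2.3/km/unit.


TC = dist * cost * units = 1317 * 2.3 * 63 = $190833.30

$190833.30


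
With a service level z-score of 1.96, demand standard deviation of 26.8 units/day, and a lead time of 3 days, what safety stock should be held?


Formula: SS = z * sigma_d * sqrt(LT)
sqrt(LT) = sqrt(3) = 1.7321
SS = 1.96 * 26.8 * 1.7321
SS = 91.0 units

91.0 units


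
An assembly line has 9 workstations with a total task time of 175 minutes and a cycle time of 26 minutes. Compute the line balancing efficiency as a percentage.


Formula: Efficiency = Sum of Task Times / (N_stations * CT) * 100
Total station capacity = 9 stations * 26 min = 234 min
Efficiency = 175 / 234 * 100 = 74.8%

74.8%


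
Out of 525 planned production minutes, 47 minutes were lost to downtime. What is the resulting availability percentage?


Formula: Availability = (Planned Time - Downtime) / Planned Time * 100
Uptime = 525 - 47 = 478 min
Availability = 478 / 525 * 100 = 91.0%

91.0%


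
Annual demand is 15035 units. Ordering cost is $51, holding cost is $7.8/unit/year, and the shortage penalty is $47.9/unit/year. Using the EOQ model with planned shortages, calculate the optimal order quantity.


Formula: EOQ* = sqrt(2DS/H) * sqrt((H+P)/P)
Base EOQ = sqrt(2*15035*51/7.8) = 443.41 units
Correction = sqrt((7.8+47.9)/47.9) = 1.07835
EOQ* = 443.41 * 1.07835 = 478.2 units

478.2 units


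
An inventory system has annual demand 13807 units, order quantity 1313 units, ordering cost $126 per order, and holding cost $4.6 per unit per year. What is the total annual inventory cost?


TC = 13807/1313 * 126 + 1313/2 * 4.6

$4344.87


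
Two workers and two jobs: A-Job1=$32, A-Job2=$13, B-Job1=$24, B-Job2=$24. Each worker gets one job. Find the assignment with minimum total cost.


Option 1: A->1 + B->2 = $32 + $24 = $56
Option 2: A->2 + B->1 = $13 + $24 = $37
Min cost = min($56, $37) = $37

$37


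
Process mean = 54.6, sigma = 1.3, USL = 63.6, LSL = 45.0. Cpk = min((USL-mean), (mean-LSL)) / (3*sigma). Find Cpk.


Cpu = (63.6 - 54.6) / (3 * 1.3) = 2.31
Cpl = (54.6 - 45.0) / (3 * 1.3) = 2.46
Cpk = min(2.31, 2.46) = 2.31

2.31


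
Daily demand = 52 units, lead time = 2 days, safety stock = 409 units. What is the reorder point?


Formula: ROP = (Daily Demand * Lead Time) + Safety Stock
Demand during lead time = 52 * 2 = 104 units
ROP = 104 + 409 = 513 units

513 units


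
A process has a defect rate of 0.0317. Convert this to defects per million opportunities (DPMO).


DPMO = defect_rate * 1000000 = 0.0317 * 1000000

31700


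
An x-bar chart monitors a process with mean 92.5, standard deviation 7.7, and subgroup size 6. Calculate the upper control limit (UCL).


UCL = 92.5 + 3 * 7.7 / sqrt(6)

101.93


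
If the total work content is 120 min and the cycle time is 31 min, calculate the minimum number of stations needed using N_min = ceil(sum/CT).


Formula: N_min = ceil(Sum of Task Times / Cycle Time)
N_min = ceil(120 min / 31 min) = ceil(3.871)
N_min = 4 stations

4


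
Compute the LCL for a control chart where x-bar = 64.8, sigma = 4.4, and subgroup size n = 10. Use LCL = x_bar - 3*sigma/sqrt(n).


LCL = 64.8 - 3 * 4.4 / sqrt(10)

60.63


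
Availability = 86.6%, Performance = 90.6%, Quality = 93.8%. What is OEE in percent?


Formula: OEE = Availability * Performance * Quality / 10000
A * P = 86.6% * 90.6% / 100 = 78.46%
OEE = 78.46% * 93.8% / 100 = 73.6%

73.6%


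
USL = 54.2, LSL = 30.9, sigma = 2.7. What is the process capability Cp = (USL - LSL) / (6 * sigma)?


Cp = (54.2 - 30.9) / (6 * 2.7)

1.44


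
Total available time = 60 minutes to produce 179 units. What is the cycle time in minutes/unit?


Formula: CT = Available Time / Number of Units
CT = 60 min / 179 units
CT = 0.34 min/unit

0.34 min/unit


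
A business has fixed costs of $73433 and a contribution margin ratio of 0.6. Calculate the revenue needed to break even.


Formula: BER = Fixed Costs / Contribution Margin Ratio
BER = $73433 / 0.6
BER = $122388.33 (to the nearest cent)

$122388.33


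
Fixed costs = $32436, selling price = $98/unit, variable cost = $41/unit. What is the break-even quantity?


Formula: BEQ = Fixed Costs / (Price - Variable Cost)
Contribution margin = $98 - $41 = $57/unit
BEQ = ceil($32436 / $57/unit) = ceil(569.05) = 570 units

570 units


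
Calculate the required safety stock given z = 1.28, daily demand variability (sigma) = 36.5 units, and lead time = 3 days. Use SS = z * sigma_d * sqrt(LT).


Formula: SS = z * sigma_d * sqrt(LT)
sqrt(LT) = sqrt(3) = 1.7321
SS = 1.28 * 36.5 * 1.7321
SS = 80.9 units

80.9 units


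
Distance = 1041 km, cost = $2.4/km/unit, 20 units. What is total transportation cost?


TC = dist * cost * units = 1041 * 2.4 * 20 = $49968.00

$49968.00


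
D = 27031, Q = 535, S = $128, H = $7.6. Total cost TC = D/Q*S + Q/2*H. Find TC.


TC = 27031/535 * 128 + 535/2 * 7.6

$8500.23


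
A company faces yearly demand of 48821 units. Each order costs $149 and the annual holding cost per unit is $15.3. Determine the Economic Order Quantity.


Formula: EOQ = sqrt(2 * D * S / H)
Numerator: 2 * 48821 * 149 = 14548658
2DS/H = 14548658 / 15.3 = 950892.7
EOQ = sqrt(950892.7) = 975.1 units

975.1 units


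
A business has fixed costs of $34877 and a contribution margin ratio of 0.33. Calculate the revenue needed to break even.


Formula: BER = Fixed Costs / Contribution Margin Ratio
BER = $34877 / 0.33
BER = $105687.88 (to the nearest cent)

$105687.88


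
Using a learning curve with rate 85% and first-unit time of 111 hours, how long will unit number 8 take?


Formula: T_n = T_1 * (learning_rate)^(log2(n)) where learning_rate = rate/100
Doublings = log2(8) = 3
T_n = 111 * 0.85^3
T_n = 111 * 0.6141 = 68.2 hours

68.2 hours


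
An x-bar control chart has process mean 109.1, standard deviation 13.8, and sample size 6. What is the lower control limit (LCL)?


LCL = 109.1 - 3 * 13.8 / sqrt(6)

92.2


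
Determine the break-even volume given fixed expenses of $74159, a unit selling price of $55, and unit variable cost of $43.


Formula: BEQ = Fixed Costs / (Price - Variable Cost)
Contribution margin = $55 - $43 = $12/unit
BEQ = ceil($74159 / $12/unit) = ceil(6179.92) = 6180 units

6180 units


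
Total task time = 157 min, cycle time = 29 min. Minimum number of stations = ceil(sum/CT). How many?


Formula: N_min = ceil(Sum of Task Times / Cycle Time)
N_min = ceil(157 min / 29 min) = ceil(5.4138)
N_min = 6 stations

6


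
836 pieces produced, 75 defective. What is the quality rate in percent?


Formula: Quality Rate = Good Pieces / Total Pieces * 100
Good pieces = 836 - 75 = 761
QR = 761 / 836 * 100 = 91.0%

91.0%
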